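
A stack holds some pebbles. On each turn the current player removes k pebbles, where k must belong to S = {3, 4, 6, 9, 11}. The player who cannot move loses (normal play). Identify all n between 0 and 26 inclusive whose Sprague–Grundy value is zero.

0, 1, 2, 14, 15, 16

G(0) = 0
G(1) = mex{} = 0
G(2) = mex{} = 0
G(3) = mex{0} = 1
G(4) = mex{0,0} = 1
G(5) = mex{0,0} = 1
G(6) = mex{1,0,0} = 2
G(7) = mex{1,1,0} = 2
G(8) = mex{1,1,0} = 2
G(9) = mex{2,1,1,0} = 3
G(10) = mex{2,2,1,0} = 3
G(11) = mex{2,2,1,0,0} = 3
G(12) = mex{3,2,2,1,0} = 4
G(13) = mex{3,3,2,1,0} = 4
G(14) = mex{3,3,2,1,1} = 0
G(15) = mex{4,3,3,2,1} = 0
G(16) = mex{4,4,3,2,1} = 0
G(17) = mex{0,4,3,2,2} = 1
G(18) = mex{0,0,4,3,2} = 1
G(19) = mex{0,0,4,3,2} = 1
G(20) = mex{1,0,0,3,3} = 2
G(21) = mex{1,1,0,4,3} = 2
G(22) = mex{1,1,0,4,3} = 2
G(23) = mex{2,1,1,0,4} = 3
G(24) = mex{2,2,1,0,4} = 3
G(25) = mex{2,2,1,0,0} = 3
G(26) = mex{3,2,2,1,0} = 4
P-positions are exactly the n with G(n) = 0.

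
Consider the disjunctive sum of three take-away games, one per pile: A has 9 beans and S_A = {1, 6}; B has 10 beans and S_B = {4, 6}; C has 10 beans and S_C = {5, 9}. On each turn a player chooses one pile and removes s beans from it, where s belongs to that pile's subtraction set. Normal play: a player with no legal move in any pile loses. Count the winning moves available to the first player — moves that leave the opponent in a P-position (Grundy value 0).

Pile A, S = {1, 6}:
n : 0 1 2 3 4 5 6 7 8 9
G : 0 1 0 1 0 1 2 0 1 0
G_A(9) = 0.
Pile B, S = {4, 6}:
n :  0  1  2  3  4  5  6  7  8  9 10
G :  0  0  0  0  1  1  1  1  2  2  0
G_B(10) = 0.
Pile C, S = {5, 9}:
G(0) = 0
G(1) = mex{} = 0
G(2) = mex{} = 0
G(3) = mex{} = 0
G(4) = mex{} = 0
G(5) = mex{0} = 1
G(6) = mex{0} = 1
G(7) = mex{0} = 1
G(8) = mex{0} = 1
G(9) = mex{0,0} = 1
G(10) = mex{1,0} = 2
G_C(10) = 2.
Combined Grundy value = 0 ⊕ 0 ⊕ 2 = 2.
A winning move leaves total XOR = 0, i.e. changes one component's Grundy value g to g ⊕ X where X is the current total.
Pile A: need g' = 0⊕2 = 2. Options: 9−1→G=1, 9−6→G=1. Hits: 0.
Pile B: need g' = 0⊕2 = 2. Options: 10−4→G=1, 10−6→G=1. Hits: 0.
Pile C: need g' = 2⊕2 = 0. Options: 10−5→G=1, 10−9→G=0. Hits: 1.

1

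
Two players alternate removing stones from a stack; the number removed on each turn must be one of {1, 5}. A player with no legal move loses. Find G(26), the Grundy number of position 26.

0

n :  0  1  2  3  4  5  6  7  8  9 10 11 12 13 14 15 16 17 18 19 20 21 22 23 24 25 26
G :  0  1  0  1  0  1  0  1  0  1  0  1  0  1  0  1  0  1  0  1  0  1  0  1  0  1  0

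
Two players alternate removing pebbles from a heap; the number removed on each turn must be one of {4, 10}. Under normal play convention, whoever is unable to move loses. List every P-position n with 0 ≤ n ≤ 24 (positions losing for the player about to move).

0, 1, 2, 3, 8, 9, 14, 15, 16, 17, 22, 23

G(0) = 0
G(1) = mex{} = 0
G(2) = mex{} = 0
G(3) = mex{} = 0
G(4) = mex{0} = 1
G(5) = mex{0} = 1
G(6) = mex{0} = 1
G(7) = mex{0} = 1
G(8) = mex{1} = 0
G(9) = mex{1} = 0
G(10) = mex{1,0} = 2
G(11) = mex{1,0} = 2
G(12) = mex{0,0} = 1
G(13) = mex{0,0} = 1
G(14) = mex{2,1} = 0
G(15) = mex{2,1} = 0
G(16) = mex{1,1} = 0
G(17) = mex{1,1} = 0
G(18) = mex{0,0} = 1
G(19) = mex{0,0} = 1
G(20) = mex{0,2} = 1
G(21) = mex{0,2} = 1
G(22) = mex{1,1} = 0
G(23) = mex{1,1} = 0
G(24) = mex{1,0} = 2
P-positions are exactly the n with G(n) = 0.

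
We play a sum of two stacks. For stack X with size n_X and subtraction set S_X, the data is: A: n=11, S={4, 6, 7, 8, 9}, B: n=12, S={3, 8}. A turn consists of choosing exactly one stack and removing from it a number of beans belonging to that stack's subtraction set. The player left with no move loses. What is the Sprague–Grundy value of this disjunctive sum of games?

2

Stack A, S = {4, 6, 7, 8, 9}:
n :  0  1  2  3  4  5  6  7  8  9 10 11
G :  0  0  0  0  1  1  1  1  2  2  2  2
G_A(11) = 2.
Stack B, S = {3, 8}:
n :  0  1  2  3  4  5  6  7  8  9 10 11 12
G :  0  0  0  1  1  1  0  0  2  1  1  0  0
G_B(12) = 0.
Combined Grundy value = 2 ⊕ 0 = 2.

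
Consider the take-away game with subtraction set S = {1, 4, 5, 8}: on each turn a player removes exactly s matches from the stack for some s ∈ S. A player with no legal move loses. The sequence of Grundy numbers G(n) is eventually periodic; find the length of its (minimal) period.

9

n :  0  1  2  3  4  5  6  7  8  9 10 11 12 13 14 15 16 17 18 19
G :  0  1  0  1  2  3  2  3  4  0  1  0  1  2  3  2  3  4  0  1
G(n+9) = G(n) holds for n = 0,…,7 (a full window of length max(S) = 8), so the sequence is purely periodic with period 9.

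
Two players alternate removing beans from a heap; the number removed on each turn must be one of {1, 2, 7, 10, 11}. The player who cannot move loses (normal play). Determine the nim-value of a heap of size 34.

G(0) = 0
G(1) = mex{0} = 1
G(2) = mex{1,0} = 2
G(3) = mex{2,1} = 0
G(4) = mex{0,2} = 1
G(5) = mex{1,0} = 2
G(6) = mex{2,1} = 0
G(7) = mex{0,2,0} = 1
G(8) = mex{1,0,1} = 2
G(9) = mex{2,1,2} = 0
G(10) = mex{0,2,0,0} = 1
G(11) = mex{1,0,1,1,0} = 2
G(12) = mex{2,1,2,2,1} = 0
G(13) = mex{0,2,0,0,2} = 1
G(14) = mex{1,0,1,1,0} = 2
G(15) = mex{2,1,2,2,1} = 0
G(16) = mex{0,2,0,0,2} = 1
G(17) = mex{1,0,1,1,0} = 2
G(18) = mex{2,1,2,2,1} = 0
G(19) = mex{0,2,0,0,2} = 1
G(20) = mex{1,0,1,1,0} = 2
G(21) = mex{2,1,2,2,1} = 0
G(22) = mex{0,2,0,0,2} = 1
G(23) = mex{1,0,1,1,0} = 2
G(24) = mex{2,1,2,2,1} = 0
G(25) = mex{0,2,0,0,2} = 1
G(26) = mex{1,0,1,1,0} = 2
G(27) = mex{2,1,2,2,1} = 0
G(28) = mex{0,2,0,0,2} = 1
G(29) = mex{1,0,1,1,0} = 2
G(30) = mex{2,1,2,2,1} = 0
G(31) = mex{0,2,0,0,2} = 1
G(32) = mex{1,0,1,1,0} = 2
G(33) = mex{2,1,2,2,1} = 0
G(34) = mex{0,2,0,0,2} = 1

1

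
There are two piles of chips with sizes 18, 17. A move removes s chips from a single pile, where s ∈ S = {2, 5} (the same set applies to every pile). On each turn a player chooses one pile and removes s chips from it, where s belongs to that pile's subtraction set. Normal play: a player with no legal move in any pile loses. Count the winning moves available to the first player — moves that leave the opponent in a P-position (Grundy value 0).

All piles use S = {2, 5}:
n :  0  1  2  3  4  5  6  7  8  9 10 11 12 13 14 15 16 17 18
G :  0  0  1  1  0  2  1  0  0  1  1  0  2  1  0  0  1  1  0
Pile A: G(18) = 0.
Pile B: G(17) = 1.
Combined Grundy value = 0 ⊕ 1 = 1.
A winning move leaves total XOR = 0, i.e. changes one component's Grundy value g to g ⊕ X where X is the current total.
Pile A: need g' = 0⊕1 = 1. Options: 18−2→G=1, 18−5→G=1. Hits: 2.
Pile B: need g' = 1⊕1 = 0. Options: 17−2→G=0, 17−5→G=2. Hits: 1.

3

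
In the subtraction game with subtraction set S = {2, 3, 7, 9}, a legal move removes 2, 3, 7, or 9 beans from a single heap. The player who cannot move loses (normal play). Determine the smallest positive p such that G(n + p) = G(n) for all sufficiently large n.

n :  0  1  2  3  4  5  6  7  8  9 10 11 12 13 14 15 16 17 18 19 20 21 22 23 24 25 26 27 28 29 30 31 32 33
G :  0  0  1  1  2  0  0  1  1  2  2  0  3  1  2  2  0  0  1  1  2  0  0  1  1  2  2  0  3  1  2  2  0  0
G(n+16) = G(n) holds for n = 0,…,8 (a full window of length max(S) = 9), so the sequence is purely periodic with period 16.

16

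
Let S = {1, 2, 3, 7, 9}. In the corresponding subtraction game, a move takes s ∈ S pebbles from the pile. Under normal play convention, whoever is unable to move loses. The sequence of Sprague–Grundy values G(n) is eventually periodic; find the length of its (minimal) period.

4

G(0) = 0
G(1) = mex{0} = 1
G(2) = mex{1,0} = 2
G(3) = mex{2,1,0} = 3
G(4) = mex{3,2,1} = 0
G(5) = mex{0,3,2} = 1
G(6) = mex{1,0,3} = 2
G(7) = mex{2,1,0,0} = 3
G(8) = mex{3,2,1,1} = 0
G(9) = mex{0,3,2,2,0} = 1
G(10) = mex{1,0,3,3,1} = 2
G(11) = mex{2,1,0,0,2} = 3
G(12) = mex{3,2,1,1,3} = 0
G(13) = mex{0,3,2,2,0} = 1
G(14) = mex{1,0,3,3,1} = 2
G(n+4) = G(n) holds for n = 0,…,8 (a full window of length max(S) = 9), so the sequence is purely periodic with period 4.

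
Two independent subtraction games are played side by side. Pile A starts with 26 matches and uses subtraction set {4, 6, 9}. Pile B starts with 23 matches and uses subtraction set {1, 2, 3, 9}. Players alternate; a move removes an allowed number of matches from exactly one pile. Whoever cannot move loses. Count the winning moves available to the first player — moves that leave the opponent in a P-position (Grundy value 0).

1

Pile A, S = {4, 6, 9}:
G(0) = 0
G(1) = mex{} = 0
G(2) = mex{} = 0
G(3) = mex{} = 0
G(4) = mex{0} = 1
G(5) = mex{0} = 1
G(6) = mex{0,0} = 1
G(7) = mex{0,0} = 1
G(8) = mex{1,0} = 2
G(9) = mex{1,0,0} = 2
G(10) = mex{1,1,0} = 2
G(11) = mex{1,1,0} = 2
G(12) = mex{2,1,0} = 3
G(13) = mex{2,1,1} = 0
G(14) = mex{2,2,1} = 0
G(15) = mex{2,2,1} = 0
G(16) = mex{3,2,1} = 0
G(17) = mex{0,2,2} = 1
G(18) = mex{0,3,2} = 1
G(19) = mex{0,0,2} = 1
G(20) = mex{0,0,2} = 1
G(21) = mex{1,0,3} = 2
G(22) = mex{1,0,0} = 2
G(23) = mex{1,1,0} = 2
G(24) = mex{1,1,0} = 2
G(25) = mex{2,1,0} = 3
G(26) = mex{2,1,1} = 0
G_A(26) = 0.
Pile B, S = {1, 2, 3, 9}:
G(0) = 0
G(1) = mex{0} = 1
G(2) = mex{1,0} = 2
G(3) = mex{2,1,0} = 3
G(4) = mex{3,2,1} = 0
G(5) = mex{0,3,2} = 1
G(6) = mex{1,0,3} = 2
G(7) = mex{2,1,0} = 3
G(8) = mex{3,2,1} = 0
G(9) = mex{0,3,2,0} = 1
G(10) = mex{1,0,3,1} = 2
G(11) = mex{2,1,0,2} = 3
G(12) = mex{3,2,1,3} = 0
G(13) = mex{0,3,2,0} = 1
G(14) = mex{1,0,3,1} = 2
G(15) = mex{2,1,0,2} = 3
G(16) = mex{3,2,1,3} = 0
G(17) = mex{0,3,2,0} = 1
G(18) = mex{1,0,3,1} = 2
G(19) = mex{2,1,0,2} = 3
G(20) = mex{3,2,1,3} = 0
G(21) = mex{0,3,2,0} = 1
G(22) = mex{1,0,3,1} = 2
G(23) = mex{2,1,0,2} = 3
G_B(23) = 3.
Combined Grundy value = 0 ⊕ 3 = 3.
A winning move leaves total XOR = 0, i.e. changes one component's Grundy value g to g ⊕ X where X is the current total.
Pile A: need g' = 0⊕3 = 3. Options: 26−4→G=2, 26−6→G=1, 26−9→G=1. Hits: 0.
Pile B: need g' = 3⊕3 = 0. Options: 23−1→G=2, 23−2→G=1, 23−3→G=0, 23−9→G=2. Hits: 1.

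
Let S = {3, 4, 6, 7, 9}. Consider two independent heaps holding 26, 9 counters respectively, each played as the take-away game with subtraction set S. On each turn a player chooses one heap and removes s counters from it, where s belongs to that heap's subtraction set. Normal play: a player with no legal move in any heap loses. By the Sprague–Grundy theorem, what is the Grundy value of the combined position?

3

All heaps use S = {3, 4, 6, 7, 9}:
G(0) = 0
G(1) = mex{} = 0
G(2) = mex{} = 0
G(3) = mex{0} = 1
G(4) = mex{0,0} = 1
G(5) = mex{0,0} = 1
G(6) = mex{1,0,0} = 2
G(7) = mex{1,1,0,0} = 2
G(8) = mex{1,1,0,0} = 2
G(9) = mex{2,1,1,0,0} = 3
G(10) = mex{2,2,1,1,0} = 3
G(11) = mex{2,2,1,1,0} = 3
G(12) = mex{3,2,2,1,1} = 0
G(13) = mex{3,3,2,2,1} = 0
G(14) = mex{3,3,2,2,1} = 0
G(15) = mex{0,3,3,2,2} = 1
G(16) = mex{0,0,3,3,2} = 1
G(17) = mex{0,0,3,3,2} = 1
G(18) = mex{1,0,0,3,3} = 2
G(19) = mex{1,1,0,0,3} = 2
G(20) = mex{1,1,0,0,3} = 2
G(21) = mex{2,1,1,0,0} = 3
G(22) = mex{2,2,1,1,0} = 3
G(23) = mex{2,2,1,1,0} = 3
G(24) = mex{3,2,2,1,1} = 0
G(25) = mex{3,3,2,2,1} = 0
G(26) = mex{3,3,2,2,1} = 0
Heap A: G(26) = 0.
Heap B: G(9) = 3.
Combined Grundy value = 0 ⊕ 3 = 3.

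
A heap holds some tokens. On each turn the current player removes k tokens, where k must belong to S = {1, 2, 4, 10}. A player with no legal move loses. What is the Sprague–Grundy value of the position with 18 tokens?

n :  0  1  2  3  4  5  6  7  8  9 10 11 12 13 14 15 16 17 18
G :  0  1  2  0  1  2  0  1  2  0  1  2  0  1  2  0  1  2  0

0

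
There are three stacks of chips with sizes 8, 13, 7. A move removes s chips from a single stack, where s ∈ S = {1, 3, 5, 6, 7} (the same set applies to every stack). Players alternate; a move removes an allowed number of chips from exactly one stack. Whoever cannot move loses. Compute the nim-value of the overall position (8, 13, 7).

All stacks use S = {1, 3, 5, 6, 7}:
G(0) = 0
G(1) = mex{0} = 1
G(2) = mex{1} = 0
G(3) = mex{0,0} = 1
G(4) = mex{1,1} = 0
G(5) = mex{0,0,0} = 1
G(6) = mex{1,1,1,0} = 2
G(7) = mex{2,0,0,1,0} = 3
G(8) = mex{3,1,1,0,1} = 2
G(9) = mex{2,2,0,1,0} = 3
G(10) = mex{3,3,1,0,1} = 2
G(11) = mex{2,2,2,1,0} = 3
G(12) = mex{3,3,3,2,1} = 0
G(13) = mex{0,2,2,3,2} = 1
Stack A: G(8) = 2.
Stack B: G(13) = 1.
Stack C: G(7) = 3.
Combined Grundy value = 2 ⊕ 1 ⊕ 3 = 0.

0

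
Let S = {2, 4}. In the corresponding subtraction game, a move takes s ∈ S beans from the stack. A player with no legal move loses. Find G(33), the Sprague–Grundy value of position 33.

1

G(0) = 0
G(1) = mex{} = 0
G(2) = mex{0} = 1
G(3) = mex{0} = 1
G(4) = mex{1,0} = 2
G(5) = mex{1,0} = 2
G(6) = mex{2,1} = 0
G(7) = mex{2,1} = 0
G(8) = mex{0,2} = 1
G(9) = mex{0,2} = 1
G(10) = mex{1,0} = 2
G(11) = mex{1,0} = 2
G(12) = mex{2,1} = 0
G(13) = mex{2,1} = 0
G(14) = mex{0,2} = 1
G(15) = mex{0,2} = 1
G(16) = mex{1,0} = 2
G(17) = mex{1,0} = 2
G(18) = mex{2,1} = 0
G(19) = mex{2,1} = 0
G(20) = mex{0,2} = 1
G(21) = mex{0,2} = 1
G(22) = mex{1,0} = 2
G(23) = mex{1,0} = 2
G(24) = mex{2,1} = 0
G(25) = mex{2,1} = 0
G(26) = mex{0,2} = 1
G(27) = mex{0,2} = 1
G(28) = mex{1,0} = 2
G(29) = mex{1,0} = 2
G(30) = mex{2,1} = 0
G(31) = mex{2,1} = 0
G(32) = mex{0,2} = 1
G(33) = mex{0,2} = 1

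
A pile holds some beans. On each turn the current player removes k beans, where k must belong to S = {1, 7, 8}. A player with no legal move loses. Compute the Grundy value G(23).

G(0) = 0
G(1) = mex{0} = 1
G(2) = mex{1} = 0
G(3) = mex{0} = 1
G(4) = mex{1} = 0
G(5) = mex{0} = 1
G(6) = mex{1} = 0
G(7) = mex{0,0} = 1
G(8) = mex{1,1,0} = 2
G(9) = mex{2,0,1} = 3
G(10) = mex{3,1,0} = 2
G(11) = mex{2,0,1} = 3
G(12) = mex{3,1,0} = 2
G(13) = mex{2,0,1} = 3
G(14) = mex{3,1,0} = 2
G(15) = mex{2,2,1} = 0
G(16) = mex{0,3,2} = 1
G(17) = mex{1,2,3} = 0
G(18) = mex{0,3,2} = 1
G(19) = mex{1,2,3} = 0
G(20) = mex{0,3,2} = 1
G(21) = mex{1,2,3} = 0
G(22) = mex{0,0,2} = 1
G(23) = mex{1,1,0} = 2

2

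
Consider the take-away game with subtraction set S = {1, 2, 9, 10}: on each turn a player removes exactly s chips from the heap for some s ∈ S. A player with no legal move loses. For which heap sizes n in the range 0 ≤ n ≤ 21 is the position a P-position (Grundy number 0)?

G(0) = 0
G(1) = mex{0} = 1
G(2) = mex{1,0} = 2
G(3) = mex{2,1} = 0
G(4) = mex{0,2} = 1
G(5) = mex{1,0} = 2
G(6) = mex{2,1} = 0
G(7) = mex{0,2} = 1
G(8) = mex{1,0} = 2
G(9) = mex{2,1,0} = 3
G(10) = mex{3,2,1,0} = 4
G(11) = mex{4,3,2,1} = 0
G(12) = mex{0,4,0,2} = 1
G(13) = mex{1,0,1,0} = 2
G(14) = mex{2,1,2,1} = 0
G(15) = mex{0,2,0,2} = 1
G(16) = mex{1,0,1,0} = 2
G(17) = mex{2,1,2,1} = 0
G(18) = mex{0,2,3,2} = 1
G(19) = mex{1,0,4,3} = 2
G(20) = mex{2,1,0,4} = 3
G(21) = mex{3,2,1,0} = 4
P-positions are exactly the n with G(n) = 0.

0, 3, 6, 11, 14, 17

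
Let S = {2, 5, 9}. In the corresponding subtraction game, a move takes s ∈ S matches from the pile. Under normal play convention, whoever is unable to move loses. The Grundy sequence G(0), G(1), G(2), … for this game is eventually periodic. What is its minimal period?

n :  0  1  2  3  4  5  6  7  8  9 10 11 12 13 14 15 16 17
G :  0  0  1  1  0  2  1  0  0  1  1  0  2  1  0  0  1  1
G(n+7) = G(n) holds for n = 0,…,8 (a full window of length max(S) = 9), so the sequence is purely periodic with period 7.

7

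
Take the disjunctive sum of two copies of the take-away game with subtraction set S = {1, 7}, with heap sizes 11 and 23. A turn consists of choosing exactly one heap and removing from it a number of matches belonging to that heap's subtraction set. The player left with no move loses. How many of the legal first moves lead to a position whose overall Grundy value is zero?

All heaps use S = {1, 7}:
G(0) = 0
G(1) = mex{0} = 1
G(2) = mex{1} = 0
G(3) = mex{0} = 1
G(4) = mex{1} = 0
G(5) = mex{0} = 1
G(6) = mex{1} = 0
G(7) = mex{0,0} = 1
G(8) = mex{1,1} = 0
G(9) = mex{0,0} = 1
G(10) = mex{1,1} = 0
G(11) = mex{0,0} = 1
G(12) = mex{1,1} = 0
G(13) = mex{0,0} = 1
G(14) = mex{1,1} = 0
G(15) = mex{0,0} = 1
G(16) = mex{1,1} = 0
G(17) = mex{0,0} = 1
G(18) = mex{1,1} = 0
G(19) = mex{0,0} = 1
G(20) = mex{1,1} = 0
G(21) = mex{0,0} = 1
G(22) = mex{1,1} = 0
G(23) = mex{0,0} = 1
Heap A: G(11) = 1.
Heap B: G(23) = 1.
Combined Grundy value = 1 ⊕ 1 = 0.
A winning move leaves total XOR = 0, i.e. changes one component's Grundy value g to g ⊕ X where X is the current total.
Heap A: target g' = 1⊕0 = 1, but every legal move changes the Grundy value (mex property), so 0 moves.
Heap B: target g' = 1⊕0 = 1, but every legal move changes the Grundy value (mex property), so 0 moves.

0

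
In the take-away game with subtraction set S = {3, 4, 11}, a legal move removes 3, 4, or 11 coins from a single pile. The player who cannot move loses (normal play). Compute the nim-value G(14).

0

n :  0  1  2  3  4  5  6  7  8  9 10 11 12 13 14
G :  0  0  0  1  1  1  2  0  0  0  1  1  1  2  0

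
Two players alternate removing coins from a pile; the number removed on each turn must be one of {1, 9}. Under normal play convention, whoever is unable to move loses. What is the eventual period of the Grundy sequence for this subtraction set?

2

n :  0  1  2  3  4  5  6  7  8  9 10 11 12 13 14
G :  0  1  0  1  0  1  0  1  0  1  0  1  0  1  0
G(n+2) = G(n) holds for n = 0,…,8 (a full window of length max(S) = 9), so the sequence is purely periodic with period 2.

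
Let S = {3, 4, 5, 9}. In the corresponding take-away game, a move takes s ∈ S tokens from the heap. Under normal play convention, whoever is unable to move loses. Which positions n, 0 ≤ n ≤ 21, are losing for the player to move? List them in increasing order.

G(0) = 0
G(1) = mex{} = 0
G(2) = mex{} = 0
G(3) = mex{0} = 1
G(4) = mex{0,0} = 1
G(5) = mex{0,0,0} = 1
G(6) = mex{1,0,0} = 2
G(7) = mex{1,1,0} = 2
G(8) = mex{1,1,1} = 0
G(9) = mex{2,1,1,0} = 3
G(10) = mex{2,2,1,0} = 3
G(11) = mex{0,2,2,0} = 1
G(12) = mex{3,0,2,1} = 4
G(13) = mex{3,3,0,1} = 2
G(14) = mex{1,3,3,1} = 0
G(15) = mex{4,1,3,2} = 0
G(16) = mex{2,4,1,2} = 0
G(17) = mex{0,2,4,0} = 1
G(18) = mex{0,0,2,3} = 1
G(19) = mex{0,0,0,3} = 1
G(20) = mex{1,0,0,1} = 2
G(21) = mex{1,1,0,4} = 2
P-positions are exactly the n with G(n) = 0.

0, 1, 2, 8, 14, 15, 16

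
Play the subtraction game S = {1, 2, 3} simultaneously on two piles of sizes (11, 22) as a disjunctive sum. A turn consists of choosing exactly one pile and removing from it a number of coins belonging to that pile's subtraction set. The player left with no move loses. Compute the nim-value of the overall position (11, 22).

1

All piles use S = {1, 2, 3}:
n :  0  1  2  3  4  5  6  7  8  9 10 11 12 13 14 15 16 17 18 19 20 21 22
G :  0  1  2  3  0  1  2  3  0  1  2  3  0  1  2  3  0  1  2  3  0  1  2
Pile A: G(11) = 3.
Pile B: G(22) = 2.
Combined Grundy value = 3 ⊕ 2 = 1.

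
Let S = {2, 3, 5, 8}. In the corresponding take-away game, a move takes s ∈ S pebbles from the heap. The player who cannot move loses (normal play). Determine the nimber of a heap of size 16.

n :  0  1  2  3  4  5  6  7  8  9 10 11 12 13 14 15 16
G :  0  0  1  1  2  2  3  0  4  1  3  0  4  1  2  2  3

3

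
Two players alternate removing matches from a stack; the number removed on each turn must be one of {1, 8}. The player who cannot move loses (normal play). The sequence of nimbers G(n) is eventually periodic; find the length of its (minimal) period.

9

G(0) = 0
G(1) = mex{0} = 1
G(2) = mex{1} = 0
G(3) = mex{0} = 1
G(4) = mex{1} = 0
G(5) = mex{0} = 1
G(6) = mex{1} = 0
G(7) = mex{0} = 1
G(8) = mex{1,0} = 2
G(9) = mex{2,1} = 0
G(10) = mex{0,0} = 1
G(11) = mex{1,1} = 0
G(12) = mex{0,0} = 1
G(13) = mex{1,1} = 0
G(14) = mex{0,0} = 1
G(15) = mex{1,1} = 0
G(16) = mex{0,2} = 1
G(17) = mex{1,0} = 2
G(18) = mex{2,1} = 0
G(19) = mex{0,0} = 1
G(n+9) = G(n) holds for n = 0,…,7 (a full window of length max(S) = 8), so the sequence is purely periodic with period 9.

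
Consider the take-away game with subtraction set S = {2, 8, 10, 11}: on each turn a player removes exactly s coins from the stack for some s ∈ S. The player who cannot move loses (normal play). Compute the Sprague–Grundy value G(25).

G(0) = 0
G(1) = mex{} = 0
G(2) = mex{0} = 1
G(3) = mex{0} = 1
G(4) = mex{1} = 0
G(5) = mex{1} = 0
G(6) = mex{0} = 1
G(7) = mex{0} = 1
G(8) = mex{1,0} = 2
G(9) = mex{1,0} = 2
G(10) = mex{2,1,0} = 3
G(11) = mex{2,1,0,0} = 3
G(12) = mex{3,0,1,0} = 2
G(13) = mex{3,0,1,1} = 2
G(14) = mex{2,1,0,1} = 3
G(15) = mex{2,1,0,0} = 3
G(16) = mex{3,2,1,0} = 4
G(17) = mex{3,2,1,1} = 0
G(18) = mex{4,3,2,1} = 0
G(19) = mex{0,3,2,2} = 1
G(20) = mex{0,2,3,2} = 1
G(21) = mex{1,2,3,3} = 0
G(22) = mex{1,3,2,3} = 0
G(23) = mex{0,3,2,2} = 1
G(24) = mex{0,4,3,2} = 1
G(25) = mex{1,0,3,3} = 2

2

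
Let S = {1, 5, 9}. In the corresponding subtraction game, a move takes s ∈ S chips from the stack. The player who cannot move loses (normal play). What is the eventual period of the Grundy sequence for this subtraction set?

2

G(0) = 0
G(1) = mex{0} = 1
G(2) = mex{1} = 0
G(3) = mex{0} = 1
G(4) = mex{1} = 0
G(5) = mex{0,0} = 1
G(6) = mex{1,1} = 0
G(7) = mex{0,0} = 1
G(8) = mex{1,1} = 0
G(9) = mex{0,0,0} = 1
G(10) = mex{1,1,1} = 0
G(11) = mex{0,0,0} = 1
G(12) = mex{1,1,1} = 0
G(13) = mex{0,0,0} = 1
G(14) = mex{1,1,1} = 0
G(n+2) = G(n) holds for n = 0,…,8 (a full window of length max(S) = 9), so the sequence is purely periodic with period 2.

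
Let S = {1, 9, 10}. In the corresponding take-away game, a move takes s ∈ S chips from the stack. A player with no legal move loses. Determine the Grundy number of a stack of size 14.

2

G(0) = 0
G(1) = mex{0} = 1
G(2) = mex{1} = 0
G(3) = mex{0} = 1
G(4) = mex{1} = 0
G(5) = mex{0} = 1
G(6) = mex{1} = 0
G(7) = mex{0} = 1
G(8) = mex{1} = 0
G(9) = mex{0,0} = 1
G(10) = mex{1,1,0} = 2
G(11) = mex{2,0,1} = 3
G(12) = mex{3,1,0} = 2
G(13) = mex{2,0,1} = 3
G(14) = mex{3,1,0} = 2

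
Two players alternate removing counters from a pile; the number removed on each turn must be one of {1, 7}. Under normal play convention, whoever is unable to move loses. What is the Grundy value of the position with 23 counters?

1

n :  0  1  2  3  4  5  6  7  8  9 10 11 12 13 14 15 16 17 18 19 20 21 22 23
G :  0  1  0  1  0  1  0  1  0  1  0  1  0  1  0  1  0  1  0  1  0  1  0  1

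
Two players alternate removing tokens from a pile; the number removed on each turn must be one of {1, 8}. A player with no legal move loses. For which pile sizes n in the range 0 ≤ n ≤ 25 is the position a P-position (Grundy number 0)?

0, 2, 4, 6, 9, 11, 13, 15, 18, 20, 22, 24

n :  0  1  2  3  4  5  6  7  8  9 10 11 12 13 14 15 16 17 18 19 20 21 22 23 24 25
G :  0  1  0  1  0  1  0  1  2  0  1  0  1  0  1  0  1  2  0  1  0  1  0  1  0  1
P-positions are exactly the n with G(n) = 0.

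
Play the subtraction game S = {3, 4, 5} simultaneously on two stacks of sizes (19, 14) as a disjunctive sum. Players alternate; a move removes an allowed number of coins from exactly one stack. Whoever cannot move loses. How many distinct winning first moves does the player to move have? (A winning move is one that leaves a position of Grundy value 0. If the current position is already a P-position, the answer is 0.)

All stacks use S = {3, 4, 5}:
G(0) = 0
G(1) = mex{} = 0
G(2) = mex{} = 0
G(3) = mex{0} = 1
G(4) = mex{0,0} = 1
G(5) = mex{0,0,0} = 1
G(6) = mex{1,0,0} = 2
G(7) = mex{1,1,0} = 2
G(8) = mex{1,1,1} = 0
G(9) = mex{2,1,1} = 0
G(10) = mex{2,2,1} = 0
G(11) = mex{0,2,2} = 1
G(12) = mex{0,0,2} = 1
G(13) = mex{0,0,0} = 1
G(14) = mex{1,0,0} = 2
G(15) = mex{1,1,0} = 2
G(16) = mex{1,1,1} = 0
G(17) = mex{2,1,1} = 0
G(18) = mex{2,2,1} = 0
G(19) = mex{0,2,2} = 1
Stack A: G(19) = 1.
Stack B: G(14) = 2.
Combined Grundy value = 1 ⊕ 2 = 3.
A winning move leaves total XOR = 0, i.e. changes one component's Grundy value g to g ⊕ X where X is the current total.
Stack A: need g' = 1⊕3 = 2. Options: 19−3→G=0, 19−4→G=2, 19−5→G=2. Hits: 2.
Stack B: need g' = 2⊕3 = 1. Options: 14−3→G=1, 14−4→G=0, 14−5→G=0. Hits: 1.

3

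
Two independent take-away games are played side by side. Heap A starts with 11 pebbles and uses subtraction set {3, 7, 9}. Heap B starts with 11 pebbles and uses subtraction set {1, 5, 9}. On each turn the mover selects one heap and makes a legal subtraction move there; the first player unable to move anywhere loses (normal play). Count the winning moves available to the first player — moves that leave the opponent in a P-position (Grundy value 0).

1

Heap A, S = {3, 7, 9}:
G(0) = 0
G(1) = mex{} = 0
G(2) = mex{} = 0
G(3) = mex{0} = 1
G(4) = mex{0} = 1
G(5) = mex{0} = 1
G(6) = mex{1} = 0
G(7) = mex{1,0} = 2
G(8) = mex{1,0} = 2
G(9) = mex{0,0,0} = 1
G(10) = mex{2,1,0} = 3
G(11) = mex{2,1,0} = 3
G_A(11) = 3.
Heap B, S = {1, 5, 9}:
G(0) = 0
G(1) = mex{0} = 1
G(2) = mex{1} = 0
G(3) = mex{0} = 1
G(4) = mex{1} = 0
G(5) = mex{0,0} = 1
G(6) = mex{1,1} = 0
G(7) = mex{0,0} = 1
G(8) = mex{1,1} = 0
G(9) = mex{0,0,0} = 1
G(10) = mex{1,1,1} = 0
G(11) = mex{0,0,0} = 1
G_B(11) = 1.
Combined Grundy value = 3 ⊕ 1 = 2.
A winning move leaves total XOR = 0, i.e. changes one component's Grundy value g to g ⊕ X where X is the current total.
Heap A: need g' = 3⊕2 = 1. Options: 11−3→G=2, 11−7→G=1, 11−9→G=0. Hits: 1.
Heap B: need g' = 1⊕2 = 3. Options: 11−1→G=0, 11−5→G=0, 11−9→G=0. Hits: 0.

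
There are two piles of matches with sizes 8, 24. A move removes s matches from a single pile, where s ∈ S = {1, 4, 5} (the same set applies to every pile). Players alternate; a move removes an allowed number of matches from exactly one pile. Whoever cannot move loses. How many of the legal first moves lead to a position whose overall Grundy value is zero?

0

All piles use S = {1, 4, 5}:
n :  0  1  2  3  4  5  6  7  8  9 10 11 12 13 14 15 16 17 18 19 20 21 22 23 24
G :  0  1  0  1  2  3  2  3  0  1  0  1  2  3  2  3  0  1  0  1  2  3  2  3  0
Pile A: G(8) = 0.
Pile B: G(24) = 0.
Combined Grundy value = 0 ⊕ 0 = 0.
A winning move leaves total XOR = 0, i.e. changes one component's Grundy value g to g ⊕ X where X is the current total.
Pile A: target g' = 0⊕0 = 0, but every legal move changes the Grundy value (mex property), so 0 moves.
Pile B: target g' = 0⊕0 = 0, but every legal move changes the Grundy value (mex property), so 0 moves.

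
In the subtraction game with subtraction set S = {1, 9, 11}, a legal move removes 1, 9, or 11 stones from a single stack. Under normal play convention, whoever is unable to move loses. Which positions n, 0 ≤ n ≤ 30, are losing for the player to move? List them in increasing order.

0, 2, 4, 6, 8, 10, 12, 14, 16, 18, 20, 22, 24, 26, 28, 30

n :  0  1  2  3  4  5  6  7  8  9 10 11 12 13 14 15 16 17 18 19 20 21 22 23 24 25 26 27 28 29 30
G :  0  1  0  1  0  1  0  1  0  1  0  1  0  1  0  1  0  1  0  1  0  1  0  1  0  1  0  1  0  1  0
P-positions are exactly the n with G(n) = 0.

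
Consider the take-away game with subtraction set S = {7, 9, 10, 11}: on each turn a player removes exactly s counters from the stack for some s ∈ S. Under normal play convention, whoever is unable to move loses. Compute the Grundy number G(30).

1

G(0) = 0
G(1) = mex{} = 0
G(2) = mex{} = 0
G(3) = mex{} = 0
G(4) = mex{} = 0
G(5) = mex{} = 0
G(6) = mex{} = 0
G(7) = mex{0} = 1
G(8) = mex{0} = 1
G(9) = mex{0,0} = 1
G(10) = mex{0,0,0} = 1
G(11) = mex{0,0,0,0} = 1
G(12) = mex{0,0,0,0} = 1
G(13) = mex{0,0,0,0} = 1
G(14) = mex{1,0,0,0} = 2
G(15) = mex{1,0,0,0} = 2
G(16) = mex{1,1,0,0} = 2
G(17) = mex{1,1,1,0} = 2
G(18) = mex{1,1,1,1} = 0
G(19) = mex{1,1,1,1} = 0
G(20) = mex{1,1,1,1} = 0
G(21) = mex{2,1,1,1} = 0
G(22) = mex{2,1,1,1} = 0
G(23) = mex{2,2,1,1} = 0
G(24) = mex{2,2,2,1} = 0
G(25) = mex{0,2,2,2} = 1
G(26) = mex{0,2,2,2} = 1
G(27) = mex{0,0,2,2} = 1
G(28) = mex{0,0,0,2} = 1
G(29) = mex{0,0,0,0} = 1
G(30) = mex{0,0,0,0} = 1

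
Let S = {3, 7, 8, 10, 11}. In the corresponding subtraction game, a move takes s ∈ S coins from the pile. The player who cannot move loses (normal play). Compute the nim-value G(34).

n :  0  1  2  3  4  5  6  7  8  9 10 11 12 13 14 15 16 17 18 19 20 21 22 23 24 25 26 27 28 29 30 31 32 33 34
G :  0  0  0  1  1  1  0  2  2  1  3  3  2  2  4  0  3  5  1  0  0  0  1  1  1  2  2  2  3  3  3  2  4  0  0

0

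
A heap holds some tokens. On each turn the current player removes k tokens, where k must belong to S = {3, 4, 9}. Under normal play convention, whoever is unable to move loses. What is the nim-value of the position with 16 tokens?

n :  0  1  2  3  4  5  6  7  8  9 10 11 12 13 14 15 16
G :  0  0  0  1  1  1  2  0  0  3  1  1  2  0  0  0  1

1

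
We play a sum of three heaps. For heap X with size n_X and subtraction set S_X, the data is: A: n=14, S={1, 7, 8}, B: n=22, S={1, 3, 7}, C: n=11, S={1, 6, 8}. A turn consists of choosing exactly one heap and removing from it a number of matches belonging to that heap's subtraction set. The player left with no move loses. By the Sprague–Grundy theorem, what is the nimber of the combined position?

2

Heap A, S = {1, 7, 8}:
n :  0  1  2  3  4  5  6  7  8  9 10 11 12 13 14
G :  0  1  0  1  0  1  0  1  2  3  2  3  2  3  2
G_A(14) = 2.
Heap B, S = {1, 3, 7}:
G(0) = 0
G(1) = mex{0} = 1
G(2) = mex{1} = 0
G(3) = mex{0,0} = 1
G(4) = mex{1,1} = 0
G(5) = mex{0,0} = 1
G(6) = mex{1,1} = 0
G(7) = mex{0,0,0} = 1
G(8) = mex{1,1,1} = 0
G(9) = mex{0,0,0} = 1
G(10) = mex{1,1,1} = 0
G(11) = mex{0,0,0} = 1
G(12) = mex{1,1,1} = 0
G(13) = mex{0,0,0} = 1
G(14) = mex{1,1,1} = 0
G(15) = mex{0,0,0} = 1
G(16) = mex{1,1,1} = 0
G(17) = mex{0,0,0} = 1
G(18) = mex{1,1,1} = 0
G(19) = mex{0,0,0} = 1
G(20) = mex{1,1,1} = 0
G(21) = mex{0,0,0} = 1
G(22) = mex{1,1,1} = 0
G_B(22) = 0.
Heap C, S = {1, 6, 8}:
n :  0  1  2  3  4  5  6  7  8  9 10 11
G :  0  1  0  1  0  1  2  0  1  0  1  0
G_C(11) = 0.
Combined Grundy value = 2 ⊕ 0 ⊕ 0 = 2.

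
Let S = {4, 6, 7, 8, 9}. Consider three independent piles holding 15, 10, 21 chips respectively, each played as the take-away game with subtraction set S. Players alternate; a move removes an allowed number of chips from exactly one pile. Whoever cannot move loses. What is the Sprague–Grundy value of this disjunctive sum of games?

All piles use S = {4, 6, 7, 8, 9}:
G(0) = 0
G(1) = mex{} = 0
G(2) = mex{} = 0
G(3) = mex{} = 0
G(4) = mex{0} = 1
G(5) = mex{0} = 1
G(6) = mex{0,0} = 1
G(7) = mex{0,0,0} = 1
G(8) = mex{1,0,0,0} = 2
G(9) = mex{1,0,0,0,0} = 2
G(10) = mex{1,1,0,0,0} = 2
G(11) = mex{1,1,1,0,0} = 2
G(12) = mex{2,1,1,1,0} = 3
G(13) = mex{2,1,1,1,1} = 0
G(14) = mex{2,2,1,1,1} = 0
G(15) = mex{2,2,2,1,1} = 0
G(16) = mex{3,2,2,2,1} = 0
G(17) = mex{0,2,2,2,2} = 1
G(18) = mex{0,3,2,2,2} = 1
G(19) = mex{0,0,3,2,2} = 1
G(20) = mex{0,0,0,3,2} = 1
G(21) = mex{1,0,0,0,3} = 2
Pile A: G(15) = 0.
Pile B: G(10) = 2.
Pile C: G(21) = 2.
Combined Grundy value = 0 ⊕ 2 ⊕ 2 = 0.

0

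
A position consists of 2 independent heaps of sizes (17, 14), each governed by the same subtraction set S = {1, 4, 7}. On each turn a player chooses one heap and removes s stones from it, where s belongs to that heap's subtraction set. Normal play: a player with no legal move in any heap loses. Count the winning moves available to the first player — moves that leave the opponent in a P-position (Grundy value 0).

0

All heaps use S = {1, 4, 7}:
G(0) = 0
G(1) = mex{0} = 1
G(2) = mex{1} = 0
G(3) = mex{0} = 1
G(4) = mex{1,0} = 2
G(5) = mex{2,1} = 0
G(6) = mex{0,0} = 1
G(7) = mex{1,1,0} = 2
G(8) = mex{2,2,1} = 0
G(9) = mex{0,0,0} = 1
G(10) = mex{1,1,1} = 0
G(11) = mex{0,2,2} = 1
G(12) = mex{1,0,0} = 2
G(13) = mex{2,1,1} = 0
G(14) = mex{0,0,2} = 1
G(15) = mex{1,1,0} = 2
G(16) = mex{2,2,1} = 0
G(17) = mex{0,0,0} = 1
Heap A: G(17) = 1.
Heap B: G(14) = 1.
Combined Grundy value = 1 ⊕ 1 = 0.
A winning move leaves total XOR = 0, i.e. changes one component's Grundy value g to g ⊕ X where X is the current total.
Heap A: target g' = 1⊕0 = 1, but every legal move changes the Grundy value (mex property), so 0 moves.
Heap B: target g' = 1⊕0 = 1, but every legal move changes the Grundy value (mex property), so 0 moves.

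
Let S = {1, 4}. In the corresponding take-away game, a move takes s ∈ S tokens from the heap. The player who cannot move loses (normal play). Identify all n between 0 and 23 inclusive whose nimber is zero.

0, 2, 5, 7, 10, 12, 15, 17, 20, 22

G(0) = 0
G(1) = mex{0} = 1
G(2) = mex{1} = 0
G(3) = mex{0} = 1
G(4) = mex{1,0} = 2
G(5) = mex{2,1} = 0
G(6) = mex{0,0} = 1
G(7) = mex{1,1} = 0
G(8) = mex{0,2} = 1
G(9) = mex{1,0} = 2
G(10) = mex{2,1} = 0
G(11) = mex{0,0} = 1
G(12) = mex{1,1} = 0
G(13) = mex{0,2} = 1
G(14) = mex{1,0} = 2
G(15) = mex{2,1} = 0
G(16) = mex{0,0} = 1
G(17) = mex{1,1} = 0
G(18) = mex{0,2} = 1
G(19) = mex{1,0} = 2
G(20) = mex{2,1} = 0
G(21) = mex{0,0} = 1
G(22) = mex{1,1} = 0
G(23) = mex{0,2} = 1
P-positions are exactly the n with G(n) = 0.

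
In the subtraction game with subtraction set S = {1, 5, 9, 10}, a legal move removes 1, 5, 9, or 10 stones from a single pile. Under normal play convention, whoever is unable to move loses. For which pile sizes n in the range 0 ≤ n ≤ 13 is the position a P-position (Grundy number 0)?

n :  0  1  2  3  4  5  6  7  8  9 10 11 12 13
G :  0  1  0  1  0  1  0  1  0  1  2  3  2  3
P-positions are exactly the n with G(n) = 0.

0, 2, 4, 6, 8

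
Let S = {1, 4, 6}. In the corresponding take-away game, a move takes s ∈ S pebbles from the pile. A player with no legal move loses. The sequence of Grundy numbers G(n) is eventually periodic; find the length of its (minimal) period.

n :  0  1  2  3  4  5  6  7  8  9 10 11 12 13 14
G :  0  1  0  1  2  0  1  0  1  2  0  1  0  1  2
G(n+5) = G(n) holds for n = 0,…,5 (a full window of length max(S) = 6), so the sequence is purely periodic with period 5.

5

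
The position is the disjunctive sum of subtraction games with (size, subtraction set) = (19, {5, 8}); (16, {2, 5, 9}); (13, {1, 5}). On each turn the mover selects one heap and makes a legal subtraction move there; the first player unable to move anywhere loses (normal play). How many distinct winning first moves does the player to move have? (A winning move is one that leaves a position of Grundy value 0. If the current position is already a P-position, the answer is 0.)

Heap A, S = {5, 8}:
G(0) = 0
G(1) = mex{} = 0
G(2) = mex{} = 0
G(3) = mex{} = 0
G(4) = mex{} = 0
G(5) = mex{0} = 1
G(6) = mex{0} = 1
G(7) = mex{0} = 1
G(8) = mex{0,0} = 1
G(9) = mex{0,0} = 1
G(10) = mex{1,0} = 2
G(11) = mex{1,0} = 2
G(12) = mex{1,0} = 2
G(13) = mex{1,1} = 0
G(14) = mex{1,1} = 0
G(15) = mex{2,1} = 0
G(16) = mex{2,1} = 0
G(17) = mex{2,1} = 0
G(18) = mex{0,2} = 1
G(19) = mex{0,2} = 1
G_A(19) = 1.
Heap B, S = {2, 5, 9}:
G(0) = 0
G(1) = mex{} = 0
G(2) = mex{0} = 1
G(3) = mex{0} = 1
G(4) = mex{1} = 0
G(5) = mex{1,0} = 2
G(6) = mex{0,0} = 1
G(7) = mex{2,1} = 0
G(8) = mex{1,1} = 0
G(9) = mex{0,0,0} = 1
G(10) = mex{0,2,0} = 1
G(11) = mex{1,1,1} = 0
G(12) = mex{1,0,1} = 2
G(13) = mex{0,0,0} = 1
G(14) = mex{2,1,2} = 0
G(15) = mex{1,1,1} = 0
G(16) = mex{0,0,0} = 1
G_B(16) = 1.
Heap C, S = {1, 5}:
n :  0  1  2  3  4  5  6  7  8  9 10 11 12 13
G :  0  1  0  1  0  1  0  1  0  1  0  1  0  1
G_C(13) = 1.
Combined Grundy value = 1 ⊕ 1 ⊕ 1 = 1.
A winning move leaves total XOR = 0, i.e. changes one component's Grundy value g to g ⊕ X where X is the current total.
Heap A: need g' = 1⊕1 = 0. Options: 19−5→G=0, 19−8→G=2. Hits: 1.
Heap B: need g' = 1⊕1 = 0. Options: 16−2→G=0, 16−5→G=0, 16−9→G=0. Hits: 3.
Heap C: need g' = 1⊕1 = 0. Options: 13−1→G=0, 13−5→G=0. Hits: 2.

6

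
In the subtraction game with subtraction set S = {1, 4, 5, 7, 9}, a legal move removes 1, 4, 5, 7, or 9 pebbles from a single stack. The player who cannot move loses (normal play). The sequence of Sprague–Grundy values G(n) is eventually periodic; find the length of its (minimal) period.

G(0) = 0
G(1) = mex{0} = 1
G(2) = mex{1} = 0
G(3) = mex{0} = 1
G(4) = mex{1,0} = 2
G(5) = mex{2,1,0} = 3
G(6) = mex{3,0,1} = 2
G(7) = mex{2,1,0,0} = 3
G(8) = mex{3,2,1,1} = 0
G(9) = mex{0,3,2,0,0} = 1
G(10) = mex{1,2,3,1,1} = 0
G(11) = mex{0,3,2,2,0} = 1
G(12) = mex{1,0,3,3,1} = 2
G(13) = mex{2,1,0,2,2} = 3
G(14) = mex{3,0,1,3,3} = 2
G(15) = mex{2,1,0,0,2} = 3
G(16) = mex{3,2,1,1,3} = 0
G(17) = mex{0,3,2,0,0} = 1
G(18) = mex{1,2,3,1,1} = 0
G(n+8) = G(n) holds for n = 0,…,8 (a full window of length max(S) = 9), so the sequence is purely periodic with period 8.

8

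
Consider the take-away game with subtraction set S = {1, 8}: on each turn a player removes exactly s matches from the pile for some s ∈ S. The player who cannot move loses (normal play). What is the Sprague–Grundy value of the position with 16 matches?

n :  0  1  2  3  4  5  6  7  8  9 10 11 12 13 14 15 16
G :  0  1  0  1  0  1  0  1  2  0  1  0  1  0  1  0  1

1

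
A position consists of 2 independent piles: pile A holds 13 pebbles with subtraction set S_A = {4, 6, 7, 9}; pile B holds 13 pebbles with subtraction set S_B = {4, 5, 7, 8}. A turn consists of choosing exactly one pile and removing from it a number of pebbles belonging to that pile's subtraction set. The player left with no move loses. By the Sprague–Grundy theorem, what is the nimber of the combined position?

Pile A, S = {4, 6, 7, 9}:
n :  0  1  2  3  4  5  6  7  8  9 10 11 12 13
G :  0  0  0  0  1  1  1  1  2  2  2  2  3  0
G_A(13) = 0.
Pile B, S = {4, 5, 7, 8}:
G(0) = 0
G(1) = mex{} = 0
G(2) = mex{} = 0
G(3) = mex{} = 0
G(4) = mex{0} = 1
G(5) = mex{0,0} = 1
G(6) = mex{0,0} = 1
G(7) = mex{0,0,0} = 1
G(8) = mex{1,0,0,0} = 2
G(9) = mex{1,1,0,0} = 2
G(10) = mex{1,1,0,0} = 2
G(11) = mex{1,1,1,0} = 2
G(12) = mex{2,1,1,1} = 0
G(13) = mex{2,2,1,1} = 0
G_B(13) = 0.
Combined Grundy value = 0 ⊕ 0 = 0.

0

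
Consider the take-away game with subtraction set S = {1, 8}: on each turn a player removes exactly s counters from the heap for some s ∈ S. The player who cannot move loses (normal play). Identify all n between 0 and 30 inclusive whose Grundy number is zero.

n :  0  1  2  3  4  5  6  7  8  9 10 11 12 13 14 15 16 17 18 19 20 21 22 23 24 25 26 27 28 29 30
G :  0  1  0  1  0  1  0  1  2  0  1  0  1  0  1  0  1  2  0  1  0  1  0  1  0  1  2  0  1  0  1
P-positions are exactly the n with G(n) = 0.

0, 2, 4, 6, 9, 11, 13, 15, 18, 20, 22, 24, 27, 29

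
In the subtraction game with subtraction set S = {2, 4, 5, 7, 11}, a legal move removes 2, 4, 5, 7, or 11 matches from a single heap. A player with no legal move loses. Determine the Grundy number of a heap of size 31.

G(0) = 0
G(1) = mex{} = 0
G(2) = mex{0} = 1
G(3) = mex{0} = 1
G(4) = mex{1,0} = 2
G(5) = mex{1,0,0} = 2
G(6) = mex{2,1,0} = 3
G(7) = mex{2,1,1,0} = 3
G(8) = mex{3,2,1,0} = 4
G(9) = mex{3,2,2,1} = 0
G(10) = mex{4,3,2,1} = 0
G(11) = mex{0,3,3,2,0} = 1
G(12) = mex{0,4,3,2,0} = 1
G(13) = mex{1,0,4,3,1} = 2
G(14) = mex{1,0,0,3,1} = 2
G(15) = mex{2,1,0,4,2} = 3
G(16) = mex{2,1,1,0,2} = 3
G(17) = mex{3,2,1,0,3} = 4
G(18) = mex{3,2,2,1,3} = 0
G(19) = mex{4,3,2,1,4} = 0
G(20) = mex{0,3,3,2,0} = 1
G(21) = mex{0,4,3,2,0} = 1
G(22) = mex{1,0,4,3,1} = 2
G(23) = mex{1,0,0,3,1} = 2
G(24) = mex{2,1,0,4,2} = 3
G(25) = mex{2,1,1,0,2} = 3
G(26) = mex{3,2,1,0,3} = 4
G(27) = mex{3,2,2,1,3} = 0
G(28) = mex{4,3,2,1,4} = 0
G(29) = mex{0,3,3,2,0} = 1
G(30) = mex{0,4,3,2,0} = 1
G(31) = mex{1,0,4,3,1} = 2

2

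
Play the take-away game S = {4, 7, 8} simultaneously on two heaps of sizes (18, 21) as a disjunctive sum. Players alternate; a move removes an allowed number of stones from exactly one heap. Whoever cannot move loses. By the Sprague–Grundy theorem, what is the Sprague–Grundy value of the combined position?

3

All heaps use S = {4, 7, 8}:
G(0) = 0
G(1) = mex{} = 0
G(2) = mex{} = 0
G(3) = mex{} = 0
G(4) = mex{0} = 1
G(5) = mex{0} = 1
G(6) = mex{0} = 1
G(7) = mex{0,0} = 1
G(8) = mex{1,0,0} = 2
G(9) = mex{1,0,0} = 2
G(10) = mex{1,0,0} = 2
G(11) = mex{1,1,0} = 2
G(12) = mex{2,1,1} = 0
G(13) = mex{2,1,1} = 0
G(14) = mex{2,1,1} = 0
G(15) = mex{2,2,1} = 0
G(16) = mex{0,2,2} = 1
G(17) = mex{0,2,2} = 1
G(18) = mex{0,2,2} = 1
G(19) = mex{0,0,2} = 1
G(20) = mex{1,0,0} = 2
G(21) = mex{1,0,0} = 2
Heap A: G(18) = 1.
Heap B: G(21) = 2.
Combined Grundy value = 1 ⊕ 2 = 3.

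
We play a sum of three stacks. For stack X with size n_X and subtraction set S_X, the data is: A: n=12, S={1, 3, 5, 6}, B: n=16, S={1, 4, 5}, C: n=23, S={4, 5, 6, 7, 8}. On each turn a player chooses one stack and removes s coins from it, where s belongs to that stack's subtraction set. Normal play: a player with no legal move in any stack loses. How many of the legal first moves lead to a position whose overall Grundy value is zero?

6

Stack A, S = {1, 3, 5, 6}:
G(0) = 0
G(1) = mex{0} = 1
G(2) = mex{1} = 0
G(3) = mex{0,0} = 1
G(4) = mex{1,1} = 0
G(5) = mex{0,0,0} = 1
G(6) = mex{1,1,1,0} = 2
G(7) = mex{2,0,0,1} = 3
G(8) = mex{3,1,1,0} = 2
G(9) = mex{2,2,0,1} = 3
G(10) = mex{3,3,1,0} = 2
G(11) = mex{2,2,2,1} = 0
G(12) = mex{0,3,3,2} = 1
G_A(12) = 1.
Stack B, S = {1, 4, 5}:
G(0) = 0
G(1) = mex{0} = 1
G(2) = mex{1} = 0
G(3) = mex{0} = 1
G(4) = mex{1,0} = 2
G(5) = mex{2,1,0} = 3
G(6) = mex{3,0,1} = 2
G(7) = mex{2,1,0} = 3
G(8) = mex{3,2,1} = 0
G(9) = mex{0,3,2} = 1
G(10) = mex{1,2,3} = 0
G(11) = mex{0,3,2} = 1
G(12) = mex{1,0,3} = 2
G(13) = mex{2,1,0} = 3
G(14) = mex{3,0,1} = 2
G(15) = mex{2,1,0} = 3
G(16) = mex{3,2,1} = 0
G_B(16) = 0.
Stack C, S = {4, 5, 6, 7, 8}:
n :  0  1  2  3  4  5  6  7  8  9 10 11 12 13 14 15 16 17 18 19 20 21 22 23
G :  0  0  0  0  1  1  1  1  2  2  2  2  0  0  0  0  1  1  1  1  2  2  2  2
G_C(23) = 2.
Combined Grundy value = 1 ⊕ 0 ⊕ 2 = 3.
A winning move leaves total XOR = 0, i.e. changes one component's Grundy value g to g ⊕ X where X is the current total.
Stack A: need g' = 1⊕3 = 2. Options: 12−1→G=0, 12−3→G=3, 12−5→G=3, 12−6→G=2. Hits: 1.
Stack B: need g' = 0⊕3 = 3. Options: 16−1→G=3, 16−4→G=2, 16−5→G=1. Hits: 1.
Stack C: need g' = 2⊕3 = 1. Options: 23−4→G=1, 23−5→G=1, 23−6→G=1, 23−7→G=1, 23−8→G=0. Hits: 4.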